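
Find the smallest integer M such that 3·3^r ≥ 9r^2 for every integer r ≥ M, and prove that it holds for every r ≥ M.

At r = 2: 27 < 36, so the inequality fails and M ≥ 3. We prove 3·3^r ≥ 9r^2 for all r ≥ 3.
Base step (r = 3): 3·3^r = 81 and 9r^2 = 81, so 81 ≥ 81.
Inductive step: assume the claim holds for r = p, so 3·3^p ≥ 9p^2.
Then 3·3^(p + 1) = 3·(3·3^p) ≥ 3·(9p^2).
Also, for p ≥ 3 we have 3·(9p^2) ≥ 9(p+1)^2, since 3 ≥ (1 + 1/p)^2 for all p ≥ 3.
Combining, 3·3^(p + 1) ≥ 9(p+1)^2.
By the principle of mathematical induction, the result holds for all r ≥ 3.
Hence the smallest such M is 3.

M = 3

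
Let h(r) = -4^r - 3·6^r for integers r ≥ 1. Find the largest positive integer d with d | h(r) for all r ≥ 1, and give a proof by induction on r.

Computing the first values: h(1) = -22 and h(2) = -124; gcd(-22, -124) = 2, so d ≤ 2.
We prove 2 | -4^r - 3·6^r for all r ≥ 1 by induction on r.
Base case (r = 1): h(1) = -22 = 2·(-11), so 2 | h(1).
Inductive step: suppose the statement holds for some j ≥ 1, i.e. 2 | h(j). Then
h(j+1) − 6·h(j) = (-4^(j+1) - 3·6^(j+1)) − 6·(-4^j - 3·6^j) = (-1)·4^j·(4 − 6) = (2)·4^j. Since 2 | h(j) by the inductive hypothesis, 2 | 6·h(j); and 2 | 2 since 2 = 2·1. Therefore 2 | h(j+1).
Hence, by induction on r, the claim holds for every r ≥ 1.
Therefore the largest such d is 2.

d = 2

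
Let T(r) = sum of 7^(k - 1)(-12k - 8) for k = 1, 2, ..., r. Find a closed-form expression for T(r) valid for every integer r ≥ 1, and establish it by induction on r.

We claim T(r) = -7^r(2r + 1) + 1 for all r ≥ 1.
For the base case r = 1: T(1) = -20, and the closed form gives -20. They agree.
For the inductive step, assume it holds for an arbitrary k ≥ 1, so T(k) = -7^k(2k + 1) + 1.
Then T(k+1) = T(k) + (7^k(-12k - 20)) = (-7^k(2k + 1) + 1) + (7^k(-12k - 20)).
Simplifying, T(k+1) = -14·7^k·k - 21·7^k + 1 = -7^(k+1)(2(k+1) + 1) + 1,
which is the closed form with r = k+1.
By the principle of mathematical induction, the result holds for all r ≥ 1.

T(r) = -7^r(2r + 1) + 1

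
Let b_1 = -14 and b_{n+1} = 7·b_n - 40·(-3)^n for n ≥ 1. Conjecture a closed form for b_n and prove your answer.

Computing the first terms: b_1 = -14, b_2 = 22, b_3 = -206. This suggests b_n = 4(-3)^n - 2·7^(n - 1).
When n = 1: the formula gives -14 = -14 = b_1.
Inductive step: assume the claim holds for n = k, so b_k = 4(-3)^k - 2·7^(k - 1).
Then b_{k+1} = 7·b_k - 40·(-3)^k = 7·(4(-3)^k - 2·7^(k - 1)) - 40·(-3)^k = 4(-3)^(k + 1) - 2·7^k = 4(-3)^(k+1) - 2·7^((k+1) - 1),
which is the claimed formula at n = k+1.
This completes the induction.

b_n = 4(-3)^n - 2·7^(n - 1)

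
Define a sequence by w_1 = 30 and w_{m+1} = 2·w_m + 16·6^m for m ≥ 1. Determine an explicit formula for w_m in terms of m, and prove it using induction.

Computing the first terms: w_1 = 30, w_2 = 156, w_3 = 888. This suggests w_m = 3·2^m + 4·6^m.
Base step (m = 1): the formula gives 30 = 30 = w_1.
Inductive step: assume the claim holds for m = r, so w_r = 3·2^r + 4·6^r.
Then w_{r+1} = 2·w_r + 16·6^r = 2·(3·2^r + 4·6^r) + 16·6^r = 3·2^(r + 1) + 4·6^(r + 1),
which is the claimed formula at m = r+1.
By induction, the statement is established for all m ≥ 1.

w_m = 3·2^m + 4·6^m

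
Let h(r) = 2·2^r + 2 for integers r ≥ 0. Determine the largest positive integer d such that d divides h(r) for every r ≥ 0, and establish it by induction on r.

Computing the first values: h(0) = 4 and h(1) = 6; gcd(4, 6) = 2, so d ≤ 2.
We prove 2 | 2·2^r + 2 for all r ≥ 0 by induction on r.
Base case (r = 0): h(0) = 4 = 2·(2), so 2 | h(0).
For the inductive step, assume it holds for an arbitrary i ≥ 0, i.e. 2 | h(i). Then
h(i+1) = 2·2^(i+1) + 2 = 2·(2·2^i + 2) - 2 = 2·h(i) - 2. The first term is divisible by 2 by the inductive hypothesis, and -2 is divisible by 2. Hence 2 | h(i+1).
This completes the induction.
Therefore the largest such d is 2.

d = 2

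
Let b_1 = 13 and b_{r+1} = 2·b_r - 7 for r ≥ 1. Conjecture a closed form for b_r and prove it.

b_r = 3·2^r + 7

Computing the first terms: b_1 = 13, b_2 = 19, b_3 = 31. This suggests b_r = 3·2^r + 7.
When r = 1: the formula gives 13 = 13 = b_1.
For the inductive step, assume it holds for an arbitrary i ≥ 1, so b_i = 3·2^i + 7.
Then b_{i+1} = 2·b_i - 7 = 2·(3·2^i + 7) - 7 = 3·2^(i + 1) + 7,
which is the claimed formula at r = i+1.
By the principle of mathematical induction, the result holds for all r ≥ 1.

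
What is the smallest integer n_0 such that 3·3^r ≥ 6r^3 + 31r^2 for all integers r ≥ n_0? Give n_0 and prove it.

n_0 = 7

At r = 6: 2187 < 2412, so the inequality fails and n_0 ≥ 7. We prove 3·3^r ≥ 6r^3 + 31r^2 for all r ≥ 7.
When r = 7: 3·3^r = 6561 and 6r^3 + 31r^2 = 3577, so 6561 ≥ 3577.
Inductive step: assume the claim holds for r = j, so 3·3^j ≥ 6j^3 + 31j^2.
Then 3·3^(j + 1) = 3·(3·3^j) ≥ 3·(6j^3 + 31j^2).
Also, for j ≥ 7 we have 3·(6j^3 + 31j^2) ≥ 6(j+1)^3 + 31(j+1)^2, since 3·(6j^3 + 31j^2) − (6(j+1)^3 + 31(j+1)^2) = 12j^3 + 44j^2 - 80j - 37, which is nonnegative for all j ≥ 7.
Combining, 3·3^(j + 1) ≥ 6(j+1)^3 + 31(j+1)^2.
This completes the induction.
Hence the smallest such n_0 is 7.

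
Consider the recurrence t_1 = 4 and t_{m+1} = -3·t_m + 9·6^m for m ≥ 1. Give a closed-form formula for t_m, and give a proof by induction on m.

Computing the first terms: t_1 = 4, t_2 = 42, t_3 = 198. This suggests t_m = -2(-3)^(m - 1) + 6^m.
Base step (m = 1): the formula gives 4 = 4 = t_1.
Suppose the result is true for m = j, so t_j = -2(-3)^(j - 1) + 6^j.
Then t_{j+1} = -3·t_j + 9·6^j = -3·(-2(-3)^(j - 1) + 6^j) + 9·6^j = -2(-3)^j + 6^(j + 1) = -2(-3)^((j+1) - 1) + 6^(j+1),
which is the claimed formula at m = j+1.
This completes the induction.

t_m = -2(-3)^(m - 1) + 6^m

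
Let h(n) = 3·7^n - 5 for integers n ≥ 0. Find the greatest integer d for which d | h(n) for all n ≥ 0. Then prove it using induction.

Computing the first values: h(0) = -2 and h(1) = 16; gcd(-2, 16) = 2, so d ≤ 2.
We prove 2 | 3·7^n - 5 for all n ≥ 0 by induction on n.
Base case (n = 0): h(0) = -2 = 2·(-1), so 2 | h(0).
Suppose the result is true for n = k, i.e. 2 | h(k). Then
h(k+1) = 3·7^(k+1) - 5 = 7·(3·7^k - 5) + 30 = 7·h(k) + 30. The first term is divisible by 2 by the inductive hypothesis, and 30 is divisible by 2. Hence 2 | h(k+1).
This completes the induction.
Therefore the largest such d is 2.

d = 2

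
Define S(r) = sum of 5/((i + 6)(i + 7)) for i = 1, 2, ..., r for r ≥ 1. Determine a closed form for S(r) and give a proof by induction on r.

S(r) = 5r/(7(r + 7))

We claim S(r) = 5r/(7(r + 7)) for all r ≥ 1.
For the base case r = 1: S(1) = 5/56, and the closed form gives 5/56. They agree.
For the inductive step, assume it holds for an arbitrary i ≥ 1, so S(i) = 5i/(7(i + 7)).
Then S(i+1) = S(i) + (5/((i + 7)(i + 8))) = (5i/(7(i + 7))) + (5/((i + 7)(i + 8))).
Simplifying, S(i+1) = 5(i + 1)/(7(i + 8)) = 5(i+1)/(7((i+1) + 7)),
which is the closed form with r = i+1.
By the principle of mathematical induction, the result holds for all r ≥ 1.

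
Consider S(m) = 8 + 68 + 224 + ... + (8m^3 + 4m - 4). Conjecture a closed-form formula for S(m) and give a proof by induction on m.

We claim S(m) = 2m(m^3 + 2m^2 + 2m - 1) for all m ≥ 1.
Base step (m = 1): S(1) = 8, and the closed form gives 8. They agree.
Suppose the result is true for m = k, so S(k) = 2k(k^3 + 2k^2 + 2k - 1).
Then S(k+1) = S(k) + (4k + 8(k + 1)^3) = (2k(k^3 + 2k^2 + 2k - 1)) + (4k + 8(k + 1)^3).
Simplifying, S(k+1) = 2(k + 1)(k^3 + 5k^2 + 9k + 4) = 2(k+1)((k+1)^3 + 2(k+1)^2 + 2(k+1) - 1),
which is the closed form with m = k+1.
Hence, by induction on m, the claim holds for every m ≥ 1.

S(m) = 2m(m^3 + 2m^2 + 2m - 1)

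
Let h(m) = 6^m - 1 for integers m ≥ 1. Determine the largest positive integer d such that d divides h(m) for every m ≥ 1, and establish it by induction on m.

d = 5

Computing the first values: h(1) = 5 and h(2) = 35; gcd(5, 35) = 5, so d ≤ 5.
We prove 5 | 6^m - 1 for all m ≥ 1 by induction on m.
For the base case m = 1: h(1) = 5 = 5·(1), so 5 | h(1).
For the inductive step, assume it holds for an arbitrary i ≥ 1, i.e. 5 | h(i). Then
6^{i+1} − 1^{i+1} = 6·6^i − 1·1^i = 6·(6^i − 1^i) + (5)·1^i. The first term is divisible by 5 by the inductive hypothesis, and the second term (5)·1^i is divisible by 5 since 5 | 5. Hence 5 | h(i+1).
This completes the induction.
Therefore the largest such d is 5.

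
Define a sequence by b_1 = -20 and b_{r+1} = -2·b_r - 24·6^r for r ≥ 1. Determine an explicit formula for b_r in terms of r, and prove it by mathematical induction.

Computing the first terms: b_1 = -20, b_2 = -104, b_3 = -656. This suggests b_r = (-2)^r - 3·6^r.
Base case (r = 1): the formula gives -20 = -20 = b_1.
For the inductive step, assume it holds for an arbitrary k ≥ 1, so b_k = (-2)^k - 3·6^k.
Then b_{k+1} = -2·b_k - 24·6^k = -2·((-2)^k - 3·6^k) - 24·6^k = (-2)^(k + 1) - 3·6^(k + 1),
which is the claimed formula at r = k+1.
Hence, by induction on r, the claim holds for every r ≥ 1.

b_r = (-2)^r - 3·6^r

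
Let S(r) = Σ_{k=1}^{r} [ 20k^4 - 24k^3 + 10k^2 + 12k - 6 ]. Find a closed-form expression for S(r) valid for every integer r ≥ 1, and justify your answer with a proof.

S(r) = r(4r^4 + 4r^3 - 2r^2 + 5r + 1)

We claim S(r) = r(4r^4 + 4r^3 - 2r^2 + 5r + 1) for all r ≥ 1.
For the base case r = 1: S(1) = 12, and the closed form gives 12. They agree.
Suppose the result is true for r = k, so S(k) = k(4k^4 + 4k^3 - 2k^2 + 5k + 1).
Then S(k+1) = S(k) + (20k^4 + 56k^3 + 58k^2 + 40k + 12) = (k(4k^4 + 4k^3 - 2k^2 + 5k + 1)) + (20k^4 + 56k^3 + 58k^2 + 40k + 12).
Simplifying, S(k+1) = (k + 1)(4k^4 + 20k^3 + 34k^2 + 29k + 12) = (k+1)(4(k+1)^4 + 4(k+1)^3 - 2(k+1)^2 + 5(k+1) + 1),
which is the closed form with r = k+1.
This completes the induction.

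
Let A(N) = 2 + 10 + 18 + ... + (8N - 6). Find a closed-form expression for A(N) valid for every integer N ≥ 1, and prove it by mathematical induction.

We claim A(N) = 2N(2N - 1) for all N ≥ 1.
Base case (N = 1): A(1) = 2, and the closed form gives 2. They agree.
Suppose the result is true for N = m, so A(m) = 2m(2m - 1).
Then A(m+1) = A(m) + (8m + 2) = (2m(2m - 1)) + (8m + 2).
Simplifying, A(m+1) = 2(m + 1)(2m + 1) = 2(m+1)(2(m+1) - 1),
which is the closed form with N = m+1.
By induction, the statement is established for all N ≥ 1.

A(N) = 2N(2N - 1)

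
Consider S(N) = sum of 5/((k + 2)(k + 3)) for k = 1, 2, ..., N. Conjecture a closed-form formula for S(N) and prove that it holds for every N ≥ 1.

S(N) = 5N/(3(N + 3))

We claim S(N) = 5N/(3(N + 3)) for all N ≥ 1.
Base step (N = 1): S(1) = 5/12, and the closed form gives 5/12. They agree.
For the inductive step, assume it holds for an arbitrary k ≥ 1, so S(k) = 5k/(3(k + 3)).
Then S(k+1) = S(k) + (5/((k + 3)(k + 4))) = (5k/(3(k + 3))) + (5/((k + 3)(k + 4))).
Simplifying, S(k+1) = 5(k + 1)/(3(k + 4)) = 5(k+1)/(3((k+1) + 3)),
which is the closed form with N = k+1.
Hence, by induction on N, the claim holds for every N ≥ 1.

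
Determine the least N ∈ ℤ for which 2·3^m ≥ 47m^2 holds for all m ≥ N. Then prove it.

At m = 6: 1458 < 1692, so the inequality fails and N ≥ 7. We prove 2·3^m ≥ 47m^2 for all m ≥ 7.
For the base case m = 7: 2·3^m = 4374 and 47m^2 = 2303, so 4374 ≥ 2303.
Inductive step: assume the claim holds for m = r, so 2·3^r ≥ 47r^2.
Then 2·3^(r + 1) = 3·(2·3^r) ≥ 3·(47r^2).
Also, for r ≥ 7 we have 3·(47r^2) ≥ 47(r+1)^2, since 3 ≥ (1 + 1/r)^2 for all r ≥ 7.
Combining, 2·3^(r + 1) ≥ 47(r+1)^2.
By the principle of mathematical induction, the result holds for all m ≥ 7.
Hence the smallest such N is 7.

N = 7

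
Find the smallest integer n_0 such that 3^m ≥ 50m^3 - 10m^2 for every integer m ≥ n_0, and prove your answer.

n_0 = 10

At m = 9: 19683 < 35640, so the inequality fails and n_0 ≥ 10. We prove 3^m ≥ 50m^3 - 10m^2 for all m ≥ 10.
Base step (m = 10): 3^m = 59049 and 50m^3 - 10m^2 = 49000, so 59049 ≥ 49000.
Suppose the result is true for m = p, so 3^p ≥ 50p^3 - 10p^2.
Then 3^(p + 1) = 3·(3^p) ≥ 3·(50p^3 - 10p^2).
Also, for p ≥ 10 we have 3·(50p^3 - 10p^2) ≥ 50(p+1)^3 - 10(p+1)^2, since 3·(50p^3 - 10p^2) − (50(p+1)^3 - 10(p+1)^2) = 100p^3 - 170p^2 - 130p - 40, which is nonnegative for all p ≥ 10.
Combining, 3^(p + 1) ≥ 50(p+1)^3 - 10(p+1)^2.
By the principle of mathematical induction, the result holds for all m ≥ 10.
Hence the smallest such n_0 is 10.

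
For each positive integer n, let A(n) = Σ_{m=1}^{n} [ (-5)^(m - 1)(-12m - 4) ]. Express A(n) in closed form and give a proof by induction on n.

A(n) = (-5)^n(2n + 1) - 1

We claim A(n) = (-5)^n(2n + 1) - 1 for all n ≥ 1.
Base case (n = 1): A(1) = -16, and the closed form gives -16. They agree.
Suppose the result is true for n = m, so A(m) = (-5)^m(2m + 1) - 1.
Then A(m+1) = A(m) + ((-5)^m(-12m - 16)) = ((-5)^m(2m + 1) - 1) + ((-5)^m(-12m - 16)).
Simplifying, A(m+1) = -10(-5)^m·m - 15(-5)^m - 1 = (-5)^(m+1)(2(m+1) + 1) - 1,
which is the closed form with n = m+1.
By the principle of mathematical induction, the result holds for all n ≥ 1.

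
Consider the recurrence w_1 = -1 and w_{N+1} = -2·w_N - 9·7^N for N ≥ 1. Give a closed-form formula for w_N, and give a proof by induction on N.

w_N = -3(-2)^N - 7^N

Computing the first terms: w_1 = -1, w_2 = -61, w_3 = -319. This suggests w_N = -3(-2)^N - 7^N.
For the base case N = 1: the formula gives -1 = -1 = w_1.
Inductive step: suppose the statement holds for some p ≥ 1, so w_p = -3(-2)^p - 7^p.
Then w_{p+1} = -2·w_p - 9·7^p = -2·(-3(-2)^p - 7^p) - 9·7^p = -3(-2)^(p + 1) - 7^(p + 1),
which is the claimed formula at N = p+1.
By the principle of mathematical induction, the result holds for all N ≥ 1.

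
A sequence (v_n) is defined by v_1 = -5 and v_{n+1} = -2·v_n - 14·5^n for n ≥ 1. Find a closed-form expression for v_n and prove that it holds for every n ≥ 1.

Computing the first terms: v_1 = -5, v_2 = -60, v_3 = -230. This suggests v_n = 5(-2)^(n - 1) - 2·5^n.
When n = 1: the formula gives -5 = -5 = v_1.
Inductive step: assume the claim holds for n = p, so v_p = 5(-2)^(p - 1) - 2·5^p.
Then v_{p+1} = -2·v_p - 14·5^p = -2·(5(-2)^(p - 1) - 2·5^p) - 14·5^p = 5(-2)^p - 2·5^(p + 1) = 5(-2)^((p+1) - 1) - 2·5^(p+1),
which is the claimed formula at n = p+1.
Hence, by induction on n, the claim holds for every n ≥ 1.

v_n = 5(-2)^(n - 1) - 2·5^n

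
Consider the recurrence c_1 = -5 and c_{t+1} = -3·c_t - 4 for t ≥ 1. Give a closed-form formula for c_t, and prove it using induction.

c_t = -4(-3)^(t - 1) - 1

Computing the first terms: c_1 = -5, c_2 = 11, c_3 = -37. This suggests c_t = -4(-3)^(t - 1) - 1.
Base case (t = 1): the formula gives -5 = -5 = c_1.
Inductive step: suppose the statement holds for some i ≥ 1, so c_i = -4(-3)^(i - 1) - 1.
Then c_{i+1} = -3·c_i - 4 = -3·(-4(-3)^(i - 1) - 1) - 4 = -4(-3)^i - 1 = -4(-3)^((i+1) - 1) - 1,
which is the claimed formula at t = i+1.
This completes the induction.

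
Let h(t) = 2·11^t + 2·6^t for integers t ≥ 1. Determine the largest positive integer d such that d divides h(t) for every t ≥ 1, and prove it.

d = 2

Computing the first values: h(1) = 34 and h(2) = 314; gcd(34, 314) = 2, so d ≤ 2.
We prove 2 | 2·11^t + 2·6^t for all t ≥ 1 by induction on t.
Base case (t = 1): h(1) = 34 = 2·(17), so 2 | h(1).
For the inductive step, assume it holds for an arbitrary k ≥ 1, i.e. 2 | h(k). Then
h(k+1) − 11·h(k) = (2·11^(k+1) + 2·6^(k+1)) − 11·(2·11^k + 2·6^k) = (2)·6^k·(6 − 11) = (-10)·6^k. Since 2 | h(k) by the inductive hypothesis, 2 | 11·h(k); and 2 | -10 since -10 = 2·-5. Therefore 2 | h(k+1).
By induction, the statement is established for all t ≥ 1.
Therefore the largest such d is 2.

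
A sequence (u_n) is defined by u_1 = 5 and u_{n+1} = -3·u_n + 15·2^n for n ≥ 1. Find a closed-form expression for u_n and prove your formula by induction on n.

u_n = -(-3)^(n - 1) + 3·2^n

Computing the first terms: u_1 = 5, u_2 = 15, u_3 = 15. This suggests u_n = -(-3)^(n - 1) + 3·2^n.
Base case (n = 1): the formula gives 5 = 5 = u_1.
Inductive step: suppose the statement holds for some m ≥ 1, so u_m = -(-3)^(m - 1) + 3·2^m.
Then u_{m+1} = -3·u_m + 15·2^m = -3·(-(-3)^(m - 1) + 3·2^m) + 15·2^m = -(-3)^m + 3·2^(m + 1) = -(-3)^((m+1) - 1) + 3·2^(m+1),
which is the claimed formula at n = m+1.
Hence, by induction on n, the claim holds for every n ≥ 1.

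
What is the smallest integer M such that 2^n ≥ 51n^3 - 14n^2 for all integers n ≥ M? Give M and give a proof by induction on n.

M = 19

At n = 18: 262144 < 292896, so the inequality fails and M ≥ 19. We prove 2^n ≥ 51n^3 - 14n^2 for all n ≥ 19.
For the base case n = 19: 2^n = 524288 and 51n^3 - 14n^2 = 344755, so 524288 ≥ 344755.
Inductive step: suppose the statement holds for some j ≥ 19, so 2^j ≥ 51j^3 - 14j^2.
Then 2^(j + 1) = 2·(2^j) ≥ 2·(51j^3 - 14j^2).
Also, for j ≥ 19 we have 2·(51j^3 - 14j^2) ≥ 51(j+1)^3 - 14(j+1)^2, since 2·(51j^3 - 14j^2) − (51(j+1)^3 - 14(j+1)^2) = 51j^3 - 167j^2 - 125j - 37, which is nonnegative for all j ≥ 19.
Combining, 2^(j + 1) ≥ 51(j+1)^3 - 14(j+1)^2.
This completes the induction.
Hence the smallest such M is 19.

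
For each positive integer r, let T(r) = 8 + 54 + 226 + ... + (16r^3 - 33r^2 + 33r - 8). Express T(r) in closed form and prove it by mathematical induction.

T(r) = r(4r^3 - 3r^2 + 4r + 3)

We claim T(r) = r(4r^3 - 3r^2 + 4r + 3) for all r ≥ 1.
When r = 1: T(1) = 8, and the closed form gives 8. They agree.
Inductive step: suppose the statement holds for some m ≥ 1, so T(m) = m(4m^3 - 3m^2 + 4m + 3).
Then T(m+1) = T(m) + (16m^3 + 15m^2 + 15m + 8) = (m(4m^3 - 3m^2 + 4m + 3)) + (16m^3 + 15m^2 + 15m + 8).
Simplifying, T(m+1) = (m + 1)(4m^3 + 9m^2 + 10m + 8) = (m+1)(4(m+1)^3 - 3(m+1)^2 + 4(m+1) + 3),
which is the closed form with r = m+1.
This completes the induction.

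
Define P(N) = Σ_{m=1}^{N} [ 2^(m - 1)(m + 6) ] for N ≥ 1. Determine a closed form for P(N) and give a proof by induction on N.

P(N) = 2^N(N + 5) - 5

We claim P(N) = 2^N(N + 5) - 5 for all N ≥ 1.
When N = 1: P(1) = 7, and the closed form gives 7. They agree.
Inductive step: assume the claim holds for N = m, so P(m) = 2^m(m + 5) - 5.
Then P(m+1) = P(m) + (2^m(m + 7)) = (2^m(m + 5) - 5) + (2^m(m + 7)).
Simplifying, P(m+1) = 2·2^m·m + 12·2^m - 5 = 2^(m+1)((m+1) + 5) - 5,
which is the closed form with N = m+1.
Hence, by induction on N, the claim holds for every N ≥ 1.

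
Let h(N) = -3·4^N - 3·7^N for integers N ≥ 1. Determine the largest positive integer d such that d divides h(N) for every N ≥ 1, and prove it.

d = 3

Computing the first values: h(1) = -33 and h(2) = -195; gcd(-33, -195) = 3, so d ≤ 3.
We prove 3 | -3·4^N - 3·7^N for all N ≥ 1 by induction on N.
When N = 1: h(1) = -33 = 3·(-11), so 3 | h(1).
Inductive step: assume the claim holds for N = r, i.e. 3 | h(r). Then
h(r+1) − 7·h(r) = (-3·4^(r+1) - 3·7^(r+1)) − 7·(-3·4^r - 3·7^r) = (-3)·4^r·(4 − 7) = (9)·4^r. Since 3 | h(r) by the inductive hypothesis, 3 | 7·h(r); and 3 | 9 since 9 = 3·3. Therefore 3 | h(r+1).
By the principle of mathematical induction, the result holds for all N ≥ 1.
Therefore the largest such d is 3.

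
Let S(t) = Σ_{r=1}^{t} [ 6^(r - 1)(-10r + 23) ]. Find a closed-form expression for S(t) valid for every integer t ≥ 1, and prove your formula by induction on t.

We claim S(t) = 6^t(-2t + 5) - 5 for all t ≥ 1.
For the base case t = 1: S(1) = 13, and the closed form gives 13. They agree.
Suppose the result is true for t = r, so S(r) = 6^r(-2r + 5) - 5.
Then S(r+1) = S(r) + (6^r(-10r + 13)) = (6^r(-2r + 5) - 5) + (6^r(-10r + 13)).
Simplifying, S(r+1) = -12·6^r·r + 18·6^r - 5 = 6^(r+1)(-2(r+1) + 5) - 5,
which is the closed form with t = r+1.
This completes the induction.

S(t) = 6^t(-2t + 5) - 5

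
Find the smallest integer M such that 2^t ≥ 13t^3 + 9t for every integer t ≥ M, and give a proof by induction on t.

M = 16

At t = 15: 32768 < 44010, so the inequality fails and M ≥ 16. We prove 2^t ≥ 13t^3 + 9t for all t ≥ 16.
Base step (t = 16): 2^t = 65536 and 13t^3 + 9t = 53392, so 65536 ≥ 53392.
Inductive step: assume the claim holds for t = m, so 2^m ≥ 13m^3 + 9m.
Then 2^(m + 1) = 2·(2^m) ≥ 2·(13m^3 + 9m).
Also, for m ≥ 16 we have 2·(13m^3 + 9m) ≥ 13(m+1)^3 + 9(m+1), since 2·(13m^3 + 9m) − (13(m+1)^3 + 9(m+1)) = 13m^3 - 39m^2 - 30m - 22, which is nonnegative for all m ≥ 16.
Combining, 2^(m + 1) ≥ 13(m+1)^3 + 9(m+1).
By the principle of mathematical induction, the result holds for all t ≥ 16.
Hence the smallest such M is 16.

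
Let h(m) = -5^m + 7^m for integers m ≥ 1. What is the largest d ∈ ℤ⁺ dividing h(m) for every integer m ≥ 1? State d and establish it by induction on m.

d = 2

Computing the first values: h(1) = 2 and h(2) = 24; gcd(2, 24) = 2, so d ≤ 2.
We prove 2 | -5^m + 7^m for all m ≥ 1 by induction on m.
Base case (m = 1): h(1) = 2 = 2·(1), so 2 | h(1).
Suppose the result is true for m = p, i.e. 2 | h(p). Then
7^{p+1} − 5^{p+1} = 7·7^p − 5·5^p = 7·(7^p − 5^p) + (2)·5^p. The first term is divisible by 2 by the inductive hypothesis, and the second term (2)·5^p is divisible by 2 since 2 | 2. Hence 2 | h(p+1).
This completes the induction.
Therefore the largest such d is 2.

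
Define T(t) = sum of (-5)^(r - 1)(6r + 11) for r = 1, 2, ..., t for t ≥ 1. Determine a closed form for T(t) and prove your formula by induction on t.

We claim T(t) = -(-5)^t(t + 2) + 2 for all t ≥ 1.
For the base case t = 1: T(1) = 17, and the closed form gives 17. They agree.
Inductive step: suppose the statement holds for some r ≥ 1, so T(r) = -(-5)^r(r + 2) + 2.
Then T(r+1) = T(r) + ((-5)^r(6r + 17)) = (-(-5)^r(r + 2) + 2) + ((-5)^r(6r + 17)).
Simplifying, T(r+1) = 5(-5)^r·r + 15(-5)^r + 2 = -(-5)^(r+1)((r+1) + 2) + 2,
which is the closed form with t = r+1.
By the principle of mathematical induction, the result holds for all t ≥ 1.

T(t) = -(-5)^t(t + 2) + 2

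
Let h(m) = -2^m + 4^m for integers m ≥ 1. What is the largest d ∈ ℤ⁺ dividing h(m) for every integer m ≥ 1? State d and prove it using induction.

d = 2

Computing the first values: h(1) = 2 and h(2) = 12; gcd(2, 12) = 2, so d ≤ 2.
We prove 2 | -2^m + 4^m for all m ≥ 1 by induction on m.
When m = 1: h(1) = 2 = 2·(1), so 2 | h(1).
Inductive step: assume the claim holds for m = p, i.e. 2 | h(p). Then
4^{p+1} − 2^{p+1} = 4·4^p − 2·2^p = 4·(4^p − 2^p) + (2)·2^p. The first term is divisible by 2 by the inductive hypothesis, and the second term (2)·2^p is divisible by 2 since 2 | 2. Hence 2 | h(p+1).
By the principle of mathematical induction, the result holds for all m ≥ 1.
Therefore the largest such d is 2.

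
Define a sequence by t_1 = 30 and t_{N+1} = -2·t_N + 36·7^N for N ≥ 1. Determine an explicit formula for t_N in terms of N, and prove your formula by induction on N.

Computing the first terms: t_1 = 30, t_2 = 192, t_3 = 1380. This suggests t_N = -(-2)^N + 4·7^N.
Base step (N = 1): the formula gives 30 = 30 = t_1.
For the inductive step, assume it holds for an arbitrary k ≥ 1, so t_k = -(-2)^k + 4·7^k.
Then t_{k+1} = -2·t_k + 36·7^k = -2·(-(-2)^k + 4·7^k) + 36·7^k = -(-2)^(k + 1) + 4·7^(k + 1),
which is the claimed formula at N = k+1.
By the principle of mathematical induction, the result holds for all N ≥ 1.

t_N = -(-2)^N + 4·7^N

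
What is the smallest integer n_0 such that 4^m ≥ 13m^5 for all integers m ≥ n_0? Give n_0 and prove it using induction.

n_0 = 11

At m = 10: 1048576 < 1300000, so the inequality fails and n_0 ≥ 11. We prove 4^m ≥ 13m^5 for all m ≥ 11.
Base step (m = 11): 4^m = 4194304 and 13m^5 = 2093663, so 4194304 ≥ 2093663.
Inductive step: suppose the statement holds for some r ≥ 11, so 4^r ≥ 13r^5.
Then 4^(r + 1) = 4·(4^r) ≥ 4·(13r^5).
Also, for r ≥ 11 we have 4·(13r^5) ≥ 13(r+1)^5, since 4 ≥ (1 + 1/r)^5 for all r ≥ 11.
Combining, 4^(r + 1) ≥ 13(r+1)^5.
By the principle of mathematical induction, the result holds for all m ≥ 11.
Hence the smallest such n_0 is 11.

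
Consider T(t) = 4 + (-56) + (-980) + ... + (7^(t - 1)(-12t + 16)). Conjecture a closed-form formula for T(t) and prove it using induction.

We claim T(t) = 7^t(-2t + 3) - 3 for all t ≥ 1.
When t = 1: T(1) = 4, and the closed form gives 4. They agree.
Inductive step: assume the claim holds for t = j, so T(j) = 7^j(-2j + 3) - 3.
Then T(j+1) = T(j) + (7^j(-12j + 4)) = (7^j(-2j + 3) - 3) + (7^j(-12j + 4)).
Simplifying, T(j+1) = -14·7^j·j + 7·7^j - 3 = 7^(j+1)(-2(j+1) + 3) - 3,
which is the closed form with t = j+1.
By the principle of mathematical induction, the result holds for all t ≥ 1.

T(t) = 7^t(-2t + 3) - 3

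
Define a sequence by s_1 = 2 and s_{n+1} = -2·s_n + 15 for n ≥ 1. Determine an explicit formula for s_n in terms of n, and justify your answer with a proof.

s_n = -3(-2)^(n - 1) + 5

Computing the first terms: s_1 = 2, s_2 = 11, s_3 = -7. This suggests s_n = -3(-2)^(n - 1) + 5.
For the base case n = 1: the formula gives 2 = 2 = s_1.
For the inductive step, assume it holds for an arbitrary j ≥ 1, so s_j = -3(-2)^(j - 1) + 5.
Then s_{j+1} = -2·s_j + 15 = -2·(-3(-2)^(j - 1) + 5) + 15 = -3(-2)^j + 5 = -3(-2)^((j+1) - 1) + 5,
which is the claimed formula at n = j+1.
By the principle of mathematical induction, the result holds for all n ≥ 1.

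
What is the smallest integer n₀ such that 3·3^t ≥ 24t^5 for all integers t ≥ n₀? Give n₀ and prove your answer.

n₀ = 14

At t = 13: 4782969 < 8911032, so the inequality fails and n₀ ≥ 14. We prove 3·3^t ≥ 24t^5 for all t ≥ 14.
Base case (t = 14): 3·3^t = 14348907 and 24t^5 = 12907776, so 14348907 ≥ 12907776.
For the inductive step, assume it holds for an arbitrary i ≥ 14, so 3·3^i ≥ 24i^5.
Then 3·3^(i + 1) = 3·(3·3^i) ≥ 3·(24i^5).
Also, for i ≥ 14 we have 3·(24i^5) ≥ 24(i+1)^5, since 3 ≥ (1 + 1/i)^5 for all i ≥ 14.
Combining, 3·3^(i + 1) ≥ 24(i+1)^5.
By the principle of mathematical induction, the result holds for all t ≥ 14.
Hence the smallest such n₀ is 14.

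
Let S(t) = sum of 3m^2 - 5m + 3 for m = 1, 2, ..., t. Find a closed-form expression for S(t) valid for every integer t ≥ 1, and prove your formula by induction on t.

S(t) = t(t^2 - t + 1)

We claim S(t) = t(t^2 - t + 1) for all t ≥ 1.
For the base case t = 1: S(1) = 1, and the closed form gives 1. They agree.
Inductive step: suppose the statement holds for some m ≥ 1, so S(m) = m(m^2 - m + 1).
Then S(m+1) = S(m) + (3m^2 + m + 1) = (m(m^2 - m + 1)) + (3m^2 + m + 1).
Simplifying, S(m+1) = (m + 1)(m^2 + m + 1) = (m+1)((m+1)^2 - (m+1) + 1),
which is the closed form with t = m+1.
By induction, the statement is established for all t ≥ 1.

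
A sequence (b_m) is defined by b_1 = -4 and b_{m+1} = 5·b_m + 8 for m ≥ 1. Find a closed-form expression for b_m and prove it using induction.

b_m = -2·5^(m - 1) - 2

Computing the first terms: b_1 = -4, b_2 = -12, b_3 = -52. This suggests b_m = -2·5^(m - 1) - 2.
For the base case m = 1: the formula gives -4 = -4 = b_1.
For the inductive step, assume it holds for an arbitrary r ≥ 1, so b_r = -2·5^(r - 1) - 2.
Then b_{r+1} = 5·b_r + 8 = 5·(-2·5^(r - 1) - 2) + 8 = -2·5^r - 2 = -2·5^((r+1) - 1) - 2,
which is the claimed formula at m = r+1.
By induction, the statement is established for all m ≥ 1.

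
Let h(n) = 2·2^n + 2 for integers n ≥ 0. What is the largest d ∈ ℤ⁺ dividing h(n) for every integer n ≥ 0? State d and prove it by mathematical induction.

Computing the first values: h(0) = 4 and h(1) = 6; gcd(4, 6) = 2, so d ≤ 2.
We prove 2 | 2·2^n + 2 for all n ≥ 0 by induction on n.
When n = 0: h(0) = 4 = 2·(2), so 2 | h(0).
Inductive step: assume the claim holds for n = m, i.e. 2 | h(m). Then
h(m+1) = 2·2^(m+1) + 2 = 2·(2·2^m + 2) - 2 = 2·h(m) - 2. The first term is divisible by 2 by the inductive hypothesis, and -2 is divisible by 2. Hence 2 | h(m+1).
By induction, the statement is established for all n ≥ 0.
Therefore the largest such d is 2.

d = 2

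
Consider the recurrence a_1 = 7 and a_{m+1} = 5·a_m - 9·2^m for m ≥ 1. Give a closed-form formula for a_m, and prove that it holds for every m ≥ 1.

a_m = 3·2^m + 5^(m - 1)

Computing the first terms: a_1 = 7, a_2 = 17, a_3 = 49. This suggests a_m = 3·2^m + 5^(m - 1).
Base step (m = 1): the formula gives 7 = 7 = a_1.
For the inductive step, assume it holds for an arbitrary i ≥ 1, so a_i = 3·2^i + 5^(i - 1).
Then a_{i+1} = 5·a_i - 9·2^i = 5·(3·2^i + 5^(i - 1)) - 9·2^i = 3·2^(i + 1) + 5^i = 3·2^(i+1) + 5^((i+1) - 1),
which is the claimed formula at m = i+1.
By induction, the statement is established for all m ≥ 1.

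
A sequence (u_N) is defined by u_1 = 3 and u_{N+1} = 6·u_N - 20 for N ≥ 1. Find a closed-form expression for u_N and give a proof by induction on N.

Computing the first terms: u_1 = 3, u_2 = -2, u_3 = -32. This suggests u_N = -6^(N - 1) + 4.
For the base case N = 1: the formula gives 3 = 3 = u_1.
Inductive step: assume the claim holds for N = j, so u_j = -6^(j - 1) + 4.
Then u_{j+1} = 6·u_j - 20 = 6·(-6^(j - 1) + 4) - 20 = -6^j + 4 = -6^((j+1) - 1) + 4,
which is the claimed formula at N = j+1.
By induction, the statement is established for all N ≥ 1.

u_N = -6^(N - 1) + 4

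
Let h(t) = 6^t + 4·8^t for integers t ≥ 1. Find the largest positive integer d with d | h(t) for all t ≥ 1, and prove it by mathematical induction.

Computing the first values: h(1) = 38 and h(2) = 292; gcd(38, 292) = 2, so d ≤ 2.
We prove 2 | 6^t + 4·8^t for all t ≥ 1 by induction on t.
Base step (t = 1): h(1) = 38 = 2·(19), so 2 | h(1).
For the inductive step, assume it holds for an arbitrary i ≥ 1, i.e. 2 | h(i). Then
h(i+1) − 8·h(i) = (6^(i+1) + 4·8^(i+1)) − 8·(6^i + 4·8^i) = (1)·6^i·(6 − 8) = (-2)·6^i. Since 2 | h(i) by the inductive hypothesis, 2 | 8·h(i); and 2 | -2 since -2 = 2·-1. Therefore 2 | h(i+1).
By the principle of mathematical induction, the result holds for all t ≥ 1.
Therefore the largest such d is 2.

d = 2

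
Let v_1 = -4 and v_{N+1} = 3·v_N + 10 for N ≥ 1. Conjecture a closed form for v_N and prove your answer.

v_N = 3^(N - 1) - 5

Computing the first terms: v_1 = -4, v_2 = -2, v_3 = 4. This suggests v_N = 3^(N - 1) - 5.
When N = 1: the formula gives -4 = -4 = v_1.
Inductive step: assume the claim holds for N = i, so v_i = 3^(i - 1) - 5.
Then v_{i+1} = 3·v_i + 10 = 3·(3^(i - 1) - 5) + 10 = 3^i - 5 = 3^((i+1) - 1) - 5,
which is the claimed formula at N = i+1.
Hence, by induction on N, the claim holds for every N ≥ 1.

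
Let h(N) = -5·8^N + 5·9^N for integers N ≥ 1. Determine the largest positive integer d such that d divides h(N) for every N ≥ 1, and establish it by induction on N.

d = 5

Computing the first values: h(1) = 5 and h(2) = 85; gcd(5, 85) = 5, so d ≤ 5.
We prove 5 | -5·8^N + 5·9^N for all N ≥ 1 by induction on N.
Base step (N = 1): h(1) = 5 = 5·(1), so 5 | h(1).
For the inductive step, assume it holds for an arbitrary p ≥ 1, i.e. 5 | h(p). Then
h(p+1) − 9·h(p) = (-5·8^(p+1) + 5·9^(p+1)) − 9·(-5·8^p + 5·9^p) = (-5)·8^p·(8 − 9) = (5)·8^p. Since 5 | h(p) by the inductive hypothesis, 5 | 9·h(p); and 5 | 5 since 5 = 5·1. Therefore 5 | h(p+1).
By induction, the statement is established for all N ≥ 1.
Therefore the largest such d is 5.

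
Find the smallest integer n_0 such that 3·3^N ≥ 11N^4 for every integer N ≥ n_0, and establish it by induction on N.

n_0 = 10

At N = 9: 59049 < 72171, so the inequality fails and n_0 ≥ 10. We prove 3·3^N ≥ 11N^4 for all N ≥ 10.
Base case (N = 10): 3·3^N = 177147 and 11N^4 = 110000, so 177147 ≥ 110000.
Inductive step: assume the claim holds for N = m, so 3·3^m ≥ 11m^4.
Then 3·3^(m + 1) = 3·(3·3^m) ≥ 3·(11m^4).
Also, for m ≥ 10 we have 3·(11m^4) ≥ 11(m+1)^4, since 3 ≥ (1 + 1/m)^4 for all m ≥ 10.
Combining, 3·3^(m + 1) ≥ 11(m+1)^4.
Hence, by induction on N, the claim holds for every N ≥ 10.
Hence the smallest such n_0 is 10.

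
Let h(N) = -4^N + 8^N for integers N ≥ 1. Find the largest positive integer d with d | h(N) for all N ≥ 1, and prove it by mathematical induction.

d = 4

Computing the first values: h(1) = 4 and h(2) = 48; gcd(4, 48) = 4, so d ≤ 4.
We prove 4 | -4^N + 8^N for all N ≥ 1 by induction on N.
For the base case N = 1: h(1) = 4 = 4·(1), so 4 | h(1).
Inductive step: assume the claim holds for N = p, i.e. 4 | h(p). Then
8^{p+1} − 4^{p+1} = 8·8^p − 4·4^p = 8·(8^p − 4^p) + (4)·4^p. The first term is divisible by 4 by the inductive hypothesis, and the second term (4)·4^p is divisible by 4 since 4 | 4. Hence 4 | h(p+1).
By the principle of mathematical induction, the result holds for all N ≥ 1.
Therefore the largest such d is 4.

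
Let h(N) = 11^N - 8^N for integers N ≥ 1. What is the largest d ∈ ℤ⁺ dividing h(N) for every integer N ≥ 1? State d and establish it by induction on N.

d = 3

Computing the first values: h(1) = 3 and h(2) = 57; gcd(3, 57) = 3, so d ≤ 3.
We prove 3 | 11^N - 8^N for all N ≥ 1 by induction on N.
When N = 1: h(1) = 3 = 3·(1), so 3 | h(1).
Inductive step: assume the claim holds for N = r, i.e. 3 | h(r). Then
11^{r+1} − 8^{r+1} = 11·11^r − 8·8^r = 11·(11^r − 8^r) + (3)·8^r. The first term is divisible by 3 by the inductive hypothesis, and the second term (3)·8^r is divisible by 3 since 3 | 3. Hence 3 | h(r+1).
This completes the induction.
Therefore the largest such d is 3.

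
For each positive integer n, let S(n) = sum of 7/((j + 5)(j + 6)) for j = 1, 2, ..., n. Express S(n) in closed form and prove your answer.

S(n) = 7n/(6(n + 6))

We claim S(n) = 7n/(6(n + 6)) for all n ≥ 1.
Base step (n = 1): S(1) = 1/6, and the closed form gives 1/6. They agree.
Suppose the result is true for n = j, so S(j) = 7j/(6(j + 6)).
Then S(j+1) = S(j) + (7/((j + 6)(j + 7))) = (7j/(6(j + 6))) + (7/((j + 6)(j + 7))).
Simplifying, S(j+1) = 7(j + 1)/(6(j + 7)) = 7(j+1)/(6((j+1) + 6)),
which is the closed form with n = j+1.
By the principle of mathematical induction, the result holds for all n ≥ 1.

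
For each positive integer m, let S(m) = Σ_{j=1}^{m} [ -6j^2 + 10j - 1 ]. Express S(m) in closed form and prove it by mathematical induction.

We claim S(m) = -m(2m^2 - 2m - 3) for all m ≥ 1.
Base case (m = 1): S(1) = 3, and the closed form gives 3. They agree.
For the inductive step, assume it holds for an arbitrary j ≥ 1, so S(j) = j(-2j^2 + 2j + 3).
Then S(j+1) = S(j) + (-6j^2 - 2j + 3) = (j(-2j^2 + 2j + 3)) + (-6j^2 - 2j + 3).
Simplifying, S(j+1) = -(j + 1)(2j^2 + 2j - 3) = -(j+1)(2(j+1)^2 - 2(j+1) - 3),
which is the closed form with m = j+1.
This completes the induction.

S(m) = -m(2m^2 - 2m - 3)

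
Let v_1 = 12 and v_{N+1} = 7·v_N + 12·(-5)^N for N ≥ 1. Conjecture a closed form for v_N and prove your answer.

Computing the first terms: v_1 = 12, v_2 = 24, v_3 = 468. This suggests v_N = -(-5)^N + 7^N.
Base case (N = 1): the formula gives 12 = 12 = v_1.
Suppose the result is true for N = k, so v_k = -(-5)^k + 7^k.
Then v_{k+1} = 7·v_k + 12·(-5)^k = 7·(-(-5)^k + 7^k) + 12·(-5)^k = -(-5)^(k + 1) + 7^(k + 1),
which is the claimed formula at N = k+1.
By induction, the statement is established for all N ≥ 1.

v_N = -(-5)^N + 7^N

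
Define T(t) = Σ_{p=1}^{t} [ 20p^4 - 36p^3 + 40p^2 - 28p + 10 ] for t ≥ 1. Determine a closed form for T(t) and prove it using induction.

T(t) = t(4t^4 + t^3 + 2t^2 - 3t + 2)

We claim T(t) = t(4t^4 + t^3 + 2t^2 - 3t + 2) for all t ≥ 1.
Base step (t = 1): T(1) = 6, and the closed form gives 6. They agree.
Suppose the result is true for t = p, so T(p) = p(4p^4 + p^3 + 2p^2 - 3p + 2).
Then T(p+1) = T(p) + (20p^4 + 44p^3 + 52p^2 + 24p + 6) = (p(4p^4 + p^3 + 2p^2 - 3p + 2)) + (20p^4 + 44p^3 + 52p^2 + 24p + 6).
Simplifying, T(p+1) = (p + 1)(4p^4 + 17p^3 + 29p^2 + 20p + 6) = (p+1)(4(p+1)^4 + (p+1)^3 + 2(p+1)^2 - 3(p+1) + 2),
which is the closed form with t = p+1.
By the principle of mathematical induction, the result holds for all t ≥ 1.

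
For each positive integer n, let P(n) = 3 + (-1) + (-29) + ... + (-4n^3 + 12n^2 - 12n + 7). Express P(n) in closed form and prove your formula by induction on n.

P(n) = -n(n^3 - 2n^2 + n - 3)

We claim P(n) = -n(n^3 - 2n^2 + n - 3) for all n ≥ 1.
When n = 1: P(1) = 3, and the closed form gives 3. They agree.
Suppose the result is true for n = k, so P(k) = k(-k^3 + 2k^2 - k + 3).
Then P(k+1) = P(k) + (-4k^3 + 3) = (k(-k^3 + 2k^2 - k + 3)) + (-4k^3 + 3).
Simplifying, P(k+1) = -(k + 1)(k^3 + k^2 - 3) = -(k+1)((k+1)^3 - 2(k+1)^2 + (k+1) - 3),
which is the closed form with n = k+1.
This completes the induction.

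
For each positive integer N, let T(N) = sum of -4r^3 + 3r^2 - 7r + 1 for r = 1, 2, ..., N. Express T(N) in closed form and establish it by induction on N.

We claim T(N) = -N(N^3 + N^2 + 3N + 2) for all N ≥ 1.
For the base case N = 1: T(1) = -7, and the closed form gives -7. They agree.
Inductive step: suppose the statement holds for some r ≥ 1, so T(r) = r(-r^3 - r^2 - 3r - 2).
Then T(r+1) = T(r) + (-4r^3 - 9r^2 - 13r - 7) = (r(-r^3 - r^2 - 3r - 2)) + (-4r^3 - 9r^2 - 13r - 7).
Simplifying, T(r+1) = -(r + 1)(r^3 + 4r^2 + 8r + 7) = -(r+1)((r+1)^3 + (r+1)^2 + 3(r+1) + 2),
which is the closed form with N = r+1.
Hence, by induction on N, the claim holds for every N ≥ 1.

T(N) = -N(N^3 + N^2 + 3N + 2)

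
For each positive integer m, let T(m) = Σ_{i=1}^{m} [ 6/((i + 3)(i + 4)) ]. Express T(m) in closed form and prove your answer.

T(m) = 3m/(2(m + 4))

We claim T(m) = 3m/(2(m + 4)) for all m ≥ 1.
Base case (m = 1): T(1) = 3/10, and the closed form gives 3/10. They agree.
For the inductive step, assume it holds for an arbitrary i ≥ 1, so T(i) = 3i/(2(i + 4)).
Then T(i+1) = T(i) + (6/((i + 4)(i + 5))) = (3i/(2(i + 4))) + (6/((i + 4)(i + 5))).
Simplifying, T(i+1) = 3(i + 1)/(2(i + 5)) = 3(i+1)/(2((i+1) + 4)),
which is the closed form with m = i+1.
By induction, the statement is established for all m ≥ 1.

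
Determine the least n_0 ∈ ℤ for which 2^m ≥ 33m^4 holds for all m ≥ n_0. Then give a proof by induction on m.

n_0 = 24

At m = 23: 8388608 < 9234753, so the inequality fails and n_0 ≥ 24. We prove 2^m ≥ 33m^4 for all m ≥ 24.
Base case (m = 24): 2^m = 16777216 and 33m^4 = 10948608, so 16777216 ≥ 10948608.
Inductive step: suppose the statement holds for some j ≥ 24, so 2^j ≥ 33j^4.
Then 2^(j + 1) = 2·(2^j) ≥ 2·(33j^4).
Also, for j ≥ 24 we have 2·(33j^4) ≥ 33(j+1)^4, since 2 ≥ (1 + 1/j)^4 for all j ≥ 24.
Combining, 2^(j + 1) ≥ 33(j+1)^4.
By induction, the statement is established for all m ≥ 24.
Hence the smallest such n_0 is 24.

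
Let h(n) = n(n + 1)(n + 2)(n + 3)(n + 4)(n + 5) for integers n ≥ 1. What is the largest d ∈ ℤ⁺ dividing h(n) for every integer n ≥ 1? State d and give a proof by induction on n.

d = 720

Computing the first values: h(1) = 720 and h(2) = 5040; gcd(720, 5040) = 720, so d ≤ 720.
We prove 720 | n(n + 1)(n + 2)(n + 3)(n + 4)(n + 5) for all n ≥ 1 by induction on n.
For the base case n = 1: h(1) = 720 = 720·(1), so 720 | h(1).
Inductive step: suppose the statement holds for some k ≥ 1, i.e. 720 | h(k). Then
h(k+1) − h(k) = (k+1)·(k+2)·(k+3)·(k+4)·(k+5)·(k+6) − k·(k+1)·(k+2)·(k+3)·(k+4)·(k+5) = (k+1)·(k+2)·(k+3)·(k+4)·(k+5)·[(k+6) − k] = 6·(k+1)·(k+2)·(k+3)·(k+4)·(k+5). The product of 5 consecutive integers is divisible by (5)! = 120, so h(k+1) − h(k) is divisible by 6·120 = 720. By the inductive hypothesis 720 | h(k), hence 720 | h(k+1).
This completes the induction.
Therefore the largest such d is 720.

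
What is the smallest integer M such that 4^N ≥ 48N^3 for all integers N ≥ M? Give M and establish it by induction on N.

M = 8

At N = 7: 16384 < 16464, so the inequality fails and M ≥ 8. We prove 4^N ≥ 48N^3 for all N ≥ 8.
Base step (N = 8): 4^N = 65536 and 48N^3 = 24576, so 65536 ≥ 24576.
Inductive step: suppose the statement holds for some j ≥ 8, so 4^j ≥ 48j^3.
Then 4^(j + 1) = 4·(4^j) ≥ 4·(48j^3).
Also, for j ≥ 8 we have 4·(48j^3) ≥ 48(j+1)^3, since 4 ≥ (1 + 1/j)^3 for all j ≥ 8.
Combining, 4^(j + 1) ≥ 48(j+1)^3.
By the principle of mathematical induction, the result holds for all N ≥ 8.
Hence the smallest such M is 8.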